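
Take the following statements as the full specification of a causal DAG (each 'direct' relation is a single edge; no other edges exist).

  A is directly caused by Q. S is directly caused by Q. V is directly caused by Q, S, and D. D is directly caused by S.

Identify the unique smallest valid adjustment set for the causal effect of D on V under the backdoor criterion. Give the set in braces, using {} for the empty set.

{S}

Variables eligible for adjustment (non-descendants of D, excluding D and V): {A, Q, S}.
Backdoor paths from D to V:
  P1: D <- S <- Q -> V
  P2: D <- S -> V
The empty set is not sufficient: P1 (D <- S <- Q -> V) has no collider blocking it and no conditioned non-collider, so it is open.
Try {S}:
  P1: blocked at chain node S ∈ conditioning set.
  P2: blocked at fork node S ∈ conditioning set.
{S} contains no descendant of D and blocks every backdoor path.
No other singleton works — e.g. {Q} leaves P2 open — so {S} is the unique smallest valid adjustment set.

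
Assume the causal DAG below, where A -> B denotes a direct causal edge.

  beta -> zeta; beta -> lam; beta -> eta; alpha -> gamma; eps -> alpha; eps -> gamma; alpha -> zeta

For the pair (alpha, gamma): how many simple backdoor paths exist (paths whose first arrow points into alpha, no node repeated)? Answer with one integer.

A backdoor path from alpha to gamma is any simple undirected path whose first edge points into alpha (i.e. leaves alpha via a parent).
Parents of alpha: {eps}.
Enumerating:
  P1: alpha <- eps -> gamma
That exhausts the simple backdoor paths. Count: 1.

1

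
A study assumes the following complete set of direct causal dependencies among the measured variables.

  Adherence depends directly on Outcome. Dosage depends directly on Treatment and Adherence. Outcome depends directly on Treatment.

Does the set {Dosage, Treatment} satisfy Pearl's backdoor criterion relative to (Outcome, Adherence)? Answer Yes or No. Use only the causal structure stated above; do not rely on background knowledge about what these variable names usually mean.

Backdoor paths from Outcome to Adherence (paths whose first edge points into Outcome):
  P1: Outcome <- Treatment -> Dosage <- Adherence
Condition 1 (no descendant of Outcome in the set): FAILS — Dosage is a descendant of Outcome.
Condition 2 (every backdoor path blocked by {Dosage, Treatment}):
  P1: blocked at fork node Treatment ∈ conditioning set.
{Dosage, Treatment} does not satisfy the backdoor criterion.

No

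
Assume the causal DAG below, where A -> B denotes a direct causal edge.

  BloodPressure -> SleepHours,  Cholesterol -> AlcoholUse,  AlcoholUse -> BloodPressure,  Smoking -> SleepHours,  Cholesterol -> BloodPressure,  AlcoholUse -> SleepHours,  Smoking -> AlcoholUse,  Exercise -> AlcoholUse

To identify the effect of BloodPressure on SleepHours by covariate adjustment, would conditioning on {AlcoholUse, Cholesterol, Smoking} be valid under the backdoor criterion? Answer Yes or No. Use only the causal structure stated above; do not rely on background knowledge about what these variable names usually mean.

Backdoor paths from BloodPressure to SleepHours (paths whose first edge points into BloodPressure):
  P1: BloodPressure <- Cholesterol -> AlcoholUse <- Smoking -> SleepHours
  P2: BloodPressure <- Cholesterol -> AlcoholUse -> SleepHours
  P3: BloodPressure <- AlcoholUse <- Smoking -> SleepHours
  P4: BloodPressure <- AlcoholUse -> SleepHours
Condition 1 (no descendant of BloodPressure in the set): holds — descendants of BloodPressure are {SleepHours}; none are in {AlcoholUse, Cholesterol, Smoking}.
Condition 2 (every backdoor path blocked by {AlcoholUse, Cholesterol, Smoking}):
  P1: blocked at fork node Cholesterol ∈ conditioning set.
  P2: blocked at fork node Cholesterol ∈ conditioning set.
  P3: blocked at chain node AlcoholUse ∈ conditioning set.
  P4: blocked at fork node AlcoholUse ∈ conditioning set.
{AlcoholUse, Cholesterol, Smoking} satisfies the backdoor criterion.

Yes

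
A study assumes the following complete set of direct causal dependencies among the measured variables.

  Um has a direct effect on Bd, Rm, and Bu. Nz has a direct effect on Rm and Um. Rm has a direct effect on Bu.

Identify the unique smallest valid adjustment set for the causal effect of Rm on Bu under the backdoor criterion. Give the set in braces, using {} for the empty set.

{Um}

Variables eligible for adjustment (non-descendants of Rm, excluding Rm and Bu): {Bd, Nz, Um}.
Backdoor paths from Rm to Bu:
  P1: Rm <- Nz -> Um -> Bu
  P2: Rm <- Um -> Bu
The empty set is not sufficient: P1 (Rm <- Nz -> Um -> Bu) has no collider blocking it and no conditioned non-collider, so it is open.
Try {Um}:
  P1: blocked at chain node Um ∈ conditioning set.
  P2: blocked at fork node Um ∈ conditioning set.
{Um} contains no descendant of Rm and blocks every backdoor path.
No other singleton works — e.g. {Nz} leaves P2 open — so {Um} is the unique smallest valid adjustment set.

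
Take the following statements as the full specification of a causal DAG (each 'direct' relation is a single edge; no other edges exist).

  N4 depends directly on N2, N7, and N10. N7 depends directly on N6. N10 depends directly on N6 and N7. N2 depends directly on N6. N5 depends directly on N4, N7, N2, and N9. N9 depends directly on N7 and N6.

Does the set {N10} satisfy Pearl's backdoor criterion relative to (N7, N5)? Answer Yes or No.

No

Backdoor paths from N7 to N5 (paths whose first edge points into N7):
  P1: N7 <- N6 -> N2 -> N4 -> N5
  P2: N7 <- N6 -> N2 -> N5
  P3: N7 <- N6 -> N10 -> N4 <- N2 -> N5
  P4: N7 <- N6 -> N10 -> N4 -> N5
  P5: N7 <- N6 -> N9 -> N5
Condition 1 (no descendant of N7 in the set): FAILS — N10 is a descendant of N7.
Condition 2 (every backdoor path blocked by {N10}):
  P1: open — no interior node is in the conditioning set.
  P2: open — no interior node is in the conditioning set.
  P3: blocked at chain node N10 ∈ conditioning set.
  P4: blocked at chain node N10 ∈ conditioning set.
  P5: open — no interior node is in the conditioning set.
{N10} does not satisfy the backdoor criterion.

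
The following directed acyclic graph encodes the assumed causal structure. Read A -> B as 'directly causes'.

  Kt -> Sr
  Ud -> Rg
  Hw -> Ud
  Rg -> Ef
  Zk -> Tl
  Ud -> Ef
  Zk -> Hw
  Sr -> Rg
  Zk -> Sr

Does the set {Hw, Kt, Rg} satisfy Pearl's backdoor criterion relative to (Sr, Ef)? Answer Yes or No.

No

Backdoor paths from Sr to Ef (paths whose first edge points into Sr):
  P1: Sr <- Zk -> Hw -> Ud -> Rg -> Ef
  P2: Sr <- Zk -> Hw -> Ud -> Ef
Condition 1 (no descendant of Sr in the set): FAILS — Rg is a descendant of Sr.
Condition 2 (every backdoor path blocked by {Hw, Kt, Rg}):
  P1: blocked at chain node Hw ∈ conditioning set.
  P2: blocked at chain node Hw ∈ conditioning set.
{Hw, Kt, Rg} does not satisfy the backdoor criterion.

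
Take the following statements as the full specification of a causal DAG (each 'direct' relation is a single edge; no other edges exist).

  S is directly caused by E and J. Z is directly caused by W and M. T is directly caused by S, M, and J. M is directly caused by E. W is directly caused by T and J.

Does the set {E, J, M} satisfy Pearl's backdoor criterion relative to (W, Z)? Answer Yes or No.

Yes

Backdoor paths from W to Z (paths whose first edge points into W):
  P1: W <- J -> S <- E -> M -> Z
  P2: W <- J -> S -> T <- M -> Z
  P3: W <- J -> T <- M -> Z
  P4: W <- J -> T <- S <- E -> M -> Z
  P5: W <- T <- J -> S <- E -> M -> Z
  P6: W <- T <- M -> Z
  P7: W <- T <- S <- E -> M -> Z
Condition 1 (no descendant of W in the set): holds — descendants of W are {Z}; none are in {E, J, M}.
Condition 2 (every backdoor path blocked by {E, J, M}):
  P1: blocked at fork node J ∈ conditioning set.
  P2: blocked at fork node J ∈ conditioning set.
  P3: blocked at fork node J ∈ conditioning set.
  P4: blocked at fork node J ∈ conditioning set.
  P5: blocked at fork node J ∈ conditioning set.
  P6: blocked at fork node M ∈ conditioning set.
  P7: blocked at fork node E ∈ conditioning set.
{E, J, M} satisfies the backdoor criterion.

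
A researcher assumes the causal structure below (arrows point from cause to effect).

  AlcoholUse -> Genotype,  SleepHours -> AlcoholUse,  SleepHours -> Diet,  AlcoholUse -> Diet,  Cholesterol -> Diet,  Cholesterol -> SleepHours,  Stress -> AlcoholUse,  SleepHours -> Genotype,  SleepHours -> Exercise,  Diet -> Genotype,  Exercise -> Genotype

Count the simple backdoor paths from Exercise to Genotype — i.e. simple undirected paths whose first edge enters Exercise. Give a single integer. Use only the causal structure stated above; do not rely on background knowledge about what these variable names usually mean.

7

A backdoor path from Exercise to Genotype is any simple undirected path whose first edge points into Exercise (i.e. leaves Exercise via a parent).
Parents of Exercise: {SleepHours}.
Enumerating:
  P1: Exercise <- SleepHours <- Cholesterol -> Diet <- AlcoholUse -> Genotype
  P2: Exercise <- SleepHours <- Cholesterol -> Diet -> Genotype
  P3: Exercise <- SleepHours -> AlcoholUse -> Diet -> Genotype
  P4: Exercise <- SleepHours -> AlcoholUse -> Genotype
  P5: Exercise <- SleepHours -> Diet <- AlcoholUse -> Genotype
  P6: Exercise <- SleepHours -> Diet -> Genotype
  P7: Exercise <- SleepHours -> Genotype
That exhausts the simple backdoor paths. Count: 7.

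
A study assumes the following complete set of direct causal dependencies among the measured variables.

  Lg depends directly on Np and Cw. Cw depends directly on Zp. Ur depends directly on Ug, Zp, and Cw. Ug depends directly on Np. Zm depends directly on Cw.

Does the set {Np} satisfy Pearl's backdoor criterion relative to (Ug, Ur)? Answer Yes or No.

Backdoor paths from Ug to Ur (paths whose first edge points into Ug):
  P1: Ug <- Np -> Lg <- Cw <- Zp -> Ur
  P2: Ug <- Np -> Lg <- Cw -> Ur
Condition 1 (no descendant of Ug in the set): holds — descendants of Ug are {Ur}; none are in {Np}.
Condition 2 (every backdoor path blocked by {Np}):
  P1: blocked at fork node Np ∈ conditioning set.
  P2: blocked at fork node Np ∈ conditioning set.
{Np} satisfies the backdoor criterion.

Yes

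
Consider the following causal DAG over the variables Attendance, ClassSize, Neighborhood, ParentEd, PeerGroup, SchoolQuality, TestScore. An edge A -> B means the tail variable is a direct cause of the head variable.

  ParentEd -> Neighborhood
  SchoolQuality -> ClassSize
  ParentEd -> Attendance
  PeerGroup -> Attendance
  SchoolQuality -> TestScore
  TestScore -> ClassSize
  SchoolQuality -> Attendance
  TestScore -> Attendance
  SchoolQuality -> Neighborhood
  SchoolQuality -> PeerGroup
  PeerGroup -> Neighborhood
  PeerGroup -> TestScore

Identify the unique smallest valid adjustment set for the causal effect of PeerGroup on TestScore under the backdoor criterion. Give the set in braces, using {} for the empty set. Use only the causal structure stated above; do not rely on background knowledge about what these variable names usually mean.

Variables eligible for adjustment (non-descendants of PeerGroup, excluding PeerGroup and TestScore): {ParentEd, SchoolQuality}.
Backdoor paths from PeerGroup to TestScore:
  P1: PeerGroup <- SchoolQuality -> TestScore
  P2: PeerGroup <- SchoolQuality -> ClassSize <- TestScore
  P3: PeerGroup <- SchoolQuality -> Neighborhood <- ParentEd -> Attendance <- TestScore
  P4: PeerGroup <- SchoolQuality -> Attendance <- TestScore
The empty set is not sufficient: P1 (PeerGroup <- SchoolQuality -> TestScore) has no collider blocking it and no conditioned non-collider, so it is open.
Try {SchoolQuality}:
  P1: blocked at fork node SchoolQuality ∈ conditioning set.
  P2: blocked at fork node SchoolQuality ∈ conditioning set.
  P3: blocked at fork node SchoolQuality ∈ conditioning set.
  P4: blocked at fork node SchoolQuality ∈ conditioning set.
{SchoolQuality} contains no descendant of PeerGroup and blocks every backdoor path.
No other singleton works — e.g. {ParentEd} leaves P1 open — so {SchoolQuality} is the unique smallest valid adjustment set.

{SchoolQuality}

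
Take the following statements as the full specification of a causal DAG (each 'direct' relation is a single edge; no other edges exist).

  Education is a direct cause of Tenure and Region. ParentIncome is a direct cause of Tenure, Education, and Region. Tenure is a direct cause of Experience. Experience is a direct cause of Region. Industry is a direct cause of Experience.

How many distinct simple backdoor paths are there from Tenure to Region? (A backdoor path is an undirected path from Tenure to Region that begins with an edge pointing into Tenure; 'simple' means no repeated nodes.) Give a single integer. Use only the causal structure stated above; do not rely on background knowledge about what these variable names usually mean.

A backdoor path from Tenure to Region is any simple undirected path whose first edge points into Tenure (i.e. leaves Tenure via a parent).
Parents of Tenure: {Education, ParentIncome}.
Enumerating:
  P1: Tenure <- ParentIncome -> Education -> Region
  P2: Tenure <- ParentIncome -> Region
  P3: Tenure <- Education <- ParentIncome -> Region
  P4: Tenure <- Education -> Region
That exhausts the simple backdoor paths. Count: 4.

4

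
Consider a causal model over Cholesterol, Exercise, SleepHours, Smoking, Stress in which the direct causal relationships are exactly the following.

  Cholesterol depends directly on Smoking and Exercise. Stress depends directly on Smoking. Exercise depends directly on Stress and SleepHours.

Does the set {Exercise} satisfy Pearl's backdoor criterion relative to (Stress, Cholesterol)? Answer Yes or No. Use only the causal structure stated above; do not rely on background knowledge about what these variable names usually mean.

Backdoor paths from Stress to Cholesterol (paths whose first edge points into Stress):
  P1: Stress <- Smoking -> Cholesterol
Condition 1 (no descendant of Stress in the set): FAILS — Exercise is a descendant of Stress.
Condition 2 (every backdoor path blocked by {Exercise}):
  P1: open — no interior node is in the conditioning set.
{Exercise} does not satisfy the backdoor criterion.

No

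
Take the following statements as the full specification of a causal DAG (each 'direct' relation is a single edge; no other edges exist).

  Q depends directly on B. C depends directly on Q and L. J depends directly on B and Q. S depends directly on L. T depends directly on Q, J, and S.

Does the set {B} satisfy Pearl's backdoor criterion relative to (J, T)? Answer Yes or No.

Backdoor paths from J to T (paths whose first edge points into J):
  P1: J <- B -> Q -> T
  P2: J <- B -> Q -> C <- L -> S -> T
  P3: J <- Q -> T
  P4: J <- Q -> C <- L -> S -> T
Condition 1 (no descendant of J in the set): holds — descendants of J are {T}; none are in {B}.
Condition 2 (every backdoor path blocked by {B}):
  P1: blocked at fork node B ∈ conditioning set.
  P2: blocked at fork node B ∈ conditioning set.
  P3: open — no interior node is in the conditioning set.
  P4: blocked at collider C (neither it nor any descendant is in the conditioning set).
{B} does not satisfy the backdoor criterion.

No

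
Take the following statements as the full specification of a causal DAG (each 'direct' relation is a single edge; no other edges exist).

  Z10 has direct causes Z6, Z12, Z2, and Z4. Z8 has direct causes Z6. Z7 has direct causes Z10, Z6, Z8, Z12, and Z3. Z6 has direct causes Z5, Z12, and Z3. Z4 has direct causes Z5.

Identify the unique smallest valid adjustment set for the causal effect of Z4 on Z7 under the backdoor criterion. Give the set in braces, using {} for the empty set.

{Z5}

Variables eligible for adjustment (non-descendants of Z4, excluding Z4 and Z7): {Z12, Z2, Z3, Z5, Z6, Z8}.
Backdoor paths from Z4 to Z7:
  P1: Z4 <- Z5 -> Z6 <- Z12 -> Z10 -> Z7
  P2: Z4 <- Z5 -> Z6 <- Z12 -> Z7
  P3: Z4 <- Z5 -> Z6 <- Z3 -> Z7
  P4: Z4 <- Z5 -> Z6 -> Z8 -> Z7
  P5: Z4 <- Z5 -> Z6 -> Z10 <- Z12 -> Z7
  P6: Z4 <- Z5 -> Z6 -> Z10 -> Z7
  P7: Z4 <- Z5 -> Z6 -> Z7
The empty set is not sufficient: P4 (Z4 <- Z5 -> Z6 -> Z8 -> Z7) has no collider blocking it and no conditioned non-collider, so it is open.
Try {Z5}:
  P1: blocked at fork node Z5 ∈ conditioning set.
  P2: blocked at fork node Z5 ∈ conditioning set.
  P3: blocked at fork node Z5 ∈ conditioning set.
  P4: blocked at fork node Z5 ∈ conditioning set.
  P5: blocked at fork node Z5 ∈ conditioning set.
  P6: blocked at fork node Z5 ∈ conditioning set.
  P7: blocked at fork node Z5 ∈ conditioning set.
{Z5} contains no descendant of Z4 and blocks every backdoor path.
No other singleton works — e.g. {Z12} leaves P4 open — so {Z5} is the unique smallest valid adjustment set.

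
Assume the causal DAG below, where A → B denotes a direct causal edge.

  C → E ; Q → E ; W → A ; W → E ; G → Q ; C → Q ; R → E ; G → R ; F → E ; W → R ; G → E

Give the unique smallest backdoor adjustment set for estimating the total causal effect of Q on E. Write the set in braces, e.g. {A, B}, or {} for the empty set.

{C, G}

Variables eligible for adjustment (non-descendants of Q, excluding Q and E): {A, C, F, G, R, W}.
Backdoor paths from Q to E:
  P1: Q <- G -> R <- W -> E
  P2: Q <- G -> R -> E
  P3: Q <- G -> E
  P4: Q <- C -> E
The empty set is not sufficient: P2 (Q <- G -> R -> E) has no collider blocking it and no conditioned non-collider, so it is open.
Try {C, G}:
  P1: blocked at fork node G ∈ conditioning set.
  P2: blocked at fork node G ∈ conditioning set.
  P3: blocked at fork node G ∈ conditioning set.
  P4: blocked at fork node C ∈ conditioning set.
{C, G} contains no descendant of Q and blocks every backdoor path.
Every element of {C, G} is needed (dropping C leaves P4 open; dropping G leaves P2 open), so no proper subset is valid.
Among all size-2 subsets of the eligible variables, only {C, G} blocks every backdoor path, so it is the unique smallest valid adjustment set.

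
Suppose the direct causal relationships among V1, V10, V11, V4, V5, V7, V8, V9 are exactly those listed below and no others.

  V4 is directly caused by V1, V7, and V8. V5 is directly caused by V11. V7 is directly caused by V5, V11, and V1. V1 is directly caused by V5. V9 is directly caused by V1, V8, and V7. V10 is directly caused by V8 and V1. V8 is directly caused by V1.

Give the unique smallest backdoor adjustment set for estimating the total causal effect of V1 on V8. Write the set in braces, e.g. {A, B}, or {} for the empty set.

Variables eligible for adjustment (non-descendants of V1, excluding V1 and V8): {V11, V5}.
Backdoor paths from V1 to V8:
  P1: V1 <- V5 <- V11 -> V7 -> V9 <- V8
  P2: V1 <- V5 <- V11 -> V7 -> V4 <- V8
  P3: V1 <- V5 -> V7 -> V9 <- V8
  P4: V1 <- V5 -> V7 -> V4 <- V8
Each backdoor path contains an unconditioned collider, so every path is already blocked with the empty conditioning set:
  P1: blocked at collider V9 (neither it nor any descendant is in the conditioning set).
  P2: blocked at collider V4 (neither it nor any descendant is in the conditioning set).
  P3: blocked at collider V9 (neither it nor any descendant is in the conditioning set).
  P4: blocked at collider V4 (neither it nor any descendant is in the conditioning set).
The empty set is therefore the unique smallest valid set.

{}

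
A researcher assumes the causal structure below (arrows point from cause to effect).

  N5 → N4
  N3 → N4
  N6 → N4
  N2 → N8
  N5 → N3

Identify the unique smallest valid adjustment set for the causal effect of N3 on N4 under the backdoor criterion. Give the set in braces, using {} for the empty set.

Variables eligible for adjustment (non-descendants of N3, excluding N3 and N4): {N2, N5, N6, N8}.
Backdoor paths from N3 to N4:
  P1: N3 <- N5 -> N4
The empty set is not sufficient: P1 (N3 <- N5 -> N4) has no collider blocking it and no conditioned non-collider, so it is open.
Try {N5}:
  P1: blocked at fork node N5 ∈ conditioning set.
{N5} contains no descendant of N3 and blocks every backdoor path.
No other singleton works — e.g. {N2} leaves P1 open — so {N5} is the unique smallest valid adjustment set.

{N5}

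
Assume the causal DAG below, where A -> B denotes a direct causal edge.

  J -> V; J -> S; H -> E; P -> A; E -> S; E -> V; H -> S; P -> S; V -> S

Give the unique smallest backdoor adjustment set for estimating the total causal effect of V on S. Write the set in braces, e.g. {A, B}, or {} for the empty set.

{E, J}

Variables eligible for adjustment (non-descendants of V, excluding V and S): {A, E, H, J, P}.
Backdoor paths from V to S:
  P1: V <- E <- H -> S
  P2: V <- E -> S
  P3: V <- J -> S
The empty set is not sufficient: P1 (V <- E <- H -> S) has no collider blocking it and no conditioned non-collider, so it is open.
Try {E, J}:
  P1: blocked at chain node E ∈ conditioning set.
  P2: blocked at fork node E ∈ conditioning set.
  P3: blocked at fork node J ∈ conditioning set.
{E, J} contains no descendant of V and blocks every backdoor path.
Every element of {E, J} is needed (dropping E leaves P1 open; dropping J leaves P3 open), so no proper subset is valid.
Among all size-2 subsets of the eligible variables, only {E, J} blocks every backdoor path, so it is the unique smallest valid adjustment set.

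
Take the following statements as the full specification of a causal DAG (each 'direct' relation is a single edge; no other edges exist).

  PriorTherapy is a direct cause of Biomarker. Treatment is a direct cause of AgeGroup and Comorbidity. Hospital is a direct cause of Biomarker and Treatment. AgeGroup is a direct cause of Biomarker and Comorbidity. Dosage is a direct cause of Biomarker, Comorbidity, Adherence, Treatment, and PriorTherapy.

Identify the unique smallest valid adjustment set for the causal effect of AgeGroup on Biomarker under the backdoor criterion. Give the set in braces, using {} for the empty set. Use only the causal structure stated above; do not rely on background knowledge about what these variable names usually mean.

Variables eligible for adjustment (non-descendants of AgeGroup, excluding AgeGroup and Biomarker): {Adherence, Dosage, Hospital, PriorTherapy, Treatment}.
Backdoor paths from AgeGroup to Biomarker:
  P1: AgeGroup <- Treatment <- Hospital -> Biomarker
  P2: AgeGroup <- Treatment <- Dosage -> PriorTherapy -> Biomarker
  P3: AgeGroup <- Treatment <- Dosage -> Biomarker
  P4: AgeGroup <- Treatment -> Comorbidity <- Dosage -> PriorTherapy -> Biomarker
  P5: AgeGroup <- Treatment -> Comorbidity <- Dosage -> Biomarker
The empty set is not sufficient: P1 (AgeGroup <- Treatment <- Hospital -> Biomarker) has no collider blocking it and no conditioned non-collider, so it is open.
Try {Treatment}:
  P1: blocked at chain node Treatment ∈ conditioning set.
  P2: blocked at chain node Treatment ∈ conditioning set.
  P3: blocked at chain node Treatment ∈ conditioning set.
  P4: blocked at fork node Treatment ∈ conditioning set.
  P5: blocked at fork node Treatment ∈ conditioning set.
{Treatment} contains no descendant of AgeGroup and blocks every backdoor path.
No other singleton works — e.g. {Hospital} leaves P2 open — so {Treatment} is the unique smallest valid adjustment set.

{Treatment}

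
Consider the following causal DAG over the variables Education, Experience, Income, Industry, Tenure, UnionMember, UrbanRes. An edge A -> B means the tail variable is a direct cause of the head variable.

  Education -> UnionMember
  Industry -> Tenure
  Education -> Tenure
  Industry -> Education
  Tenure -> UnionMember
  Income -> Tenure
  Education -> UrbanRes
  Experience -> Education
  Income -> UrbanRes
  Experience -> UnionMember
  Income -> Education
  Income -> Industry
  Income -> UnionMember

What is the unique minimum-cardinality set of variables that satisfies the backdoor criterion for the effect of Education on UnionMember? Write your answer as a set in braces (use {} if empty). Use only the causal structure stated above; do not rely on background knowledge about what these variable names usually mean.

Variables eligible for adjustment (non-descendants of Education, excluding Education and UnionMember): {Experience, Income, Industry}.
Backdoor paths from Education to UnionMember:
  P1: Education <- Income -> Industry -> Tenure -> UnionMember
  P2: Education <- Income -> Tenure -> UnionMember
  P3: Education <- Income -> UnionMember
  P4: Education <- Experience -> UnionMember
  P5: Education <- Industry <- Income -> Tenure -> UnionMember
  P6: Education <- Industry <- Income -> UnionMember
  P7: Education <- Industry -> Tenure <- Income -> UnionMember
  P8: Education <- Industry -> Tenure -> UnionMember
The empty set is not sufficient: P1 (Education <- Income -> Industry -> Tenure -> UnionMember) has no collider blocking it and no conditioned non-collider, so it is open.
Try {Experience, Income, Industry}:
  P1: blocked at fork node Income ∈ conditioning set.
  P2: blocked at fork node Income ∈ conditioning set.
  P3: blocked at fork node Income ∈ conditioning set.
  P4: blocked at fork node Experience ∈ conditioning set.
  P5: blocked at chain node Industry ∈ conditioning set.
  P6: blocked at chain node Industry ∈ conditioning set.
  P7: blocked at fork node Industry ∈ conditioning set.
  P8: blocked at fork node Industry ∈ conditioning set.
{Experience, Income, Industry} contains no descendant of Education and blocks every backdoor path.
Every element of {Experience, Income, Industry} is needed (dropping Experience leaves P4 open; dropping Income leaves P2 open; dropping Industry leaves P8 open), so no proper subset is valid.
Among all size-3 subsets of the eligible variables, only {Experience, Income, Industry} blocks every backdoor path, so it is the unique smallest valid adjustment set.

{Experience, Income, Industry}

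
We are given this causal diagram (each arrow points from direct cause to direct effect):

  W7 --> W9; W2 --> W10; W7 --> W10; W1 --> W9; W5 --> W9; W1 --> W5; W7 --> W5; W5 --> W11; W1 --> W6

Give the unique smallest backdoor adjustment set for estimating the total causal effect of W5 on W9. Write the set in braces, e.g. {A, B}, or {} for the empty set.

{W1, W7}

Variables eligible for adjustment (non-descendants of W5, excluding W5 and W9): {W1, W10, W2, W6, W7}.
Backdoor paths from W5 to W9:
  P1: W5 <- W1 -> W9
  P2: W5 <- W7 -> W9
The empty set is not sufficient: P1 (W5 <- W1 -> W9) has no collider blocking it and no conditioned non-collider, so it is open.
Try {W1, W7}:
  P1: blocked at fork node W1 ∈ conditioning set.
  P2: blocked at fork node W7 ∈ conditioning set.
{W1, W7} contains no descendant of W5 and blocks every backdoor path.
Every element of {W1, W7} is needed (dropping W1 leaves P1 open; dropping W7 leaves P2 open), so no proper subset is valid.
Among all size-2 subsets of the eligible variables, only {W1, W7} blocks every backdoor path, so it is the unique smallest valid adjustment set.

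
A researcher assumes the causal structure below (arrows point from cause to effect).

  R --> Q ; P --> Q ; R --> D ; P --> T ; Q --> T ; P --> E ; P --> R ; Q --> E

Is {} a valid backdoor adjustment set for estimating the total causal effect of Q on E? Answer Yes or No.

Backdoor paths from Q to E (paths whose first edge points into Q):
  P1: Q <- P -> E
  P2: Q <- R <- P -> E
Condition 1 (no descendant of Q in the set): holds — descendants of Q are {E, T}; none are in {}.
Condition 2 (every backdoor path blocked by {}):
  P1: open — no interior node is in the conditioning set.
  P2: open — no interior node is in the conditioning set.
{} does not satisfy the backdoor criterion.

No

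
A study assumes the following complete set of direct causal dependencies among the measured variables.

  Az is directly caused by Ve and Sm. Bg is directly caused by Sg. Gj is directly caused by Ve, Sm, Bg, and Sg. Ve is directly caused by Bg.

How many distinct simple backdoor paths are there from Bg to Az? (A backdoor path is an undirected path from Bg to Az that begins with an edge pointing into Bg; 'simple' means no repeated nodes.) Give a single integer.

2

A backdoor path from Bg to Az is any simple undirected path whose first edge points into Bg (i.e. leaves Bg via a parent).
Parents of Bg: {Sg}.
Enumerating:
  P1: Bg <- Sg -> Gj <- Ve -> Az
  P2: Bg <- Sg -> Gj <- Sm -> Az
That exhausts the simple backdoor paths. Count: 2.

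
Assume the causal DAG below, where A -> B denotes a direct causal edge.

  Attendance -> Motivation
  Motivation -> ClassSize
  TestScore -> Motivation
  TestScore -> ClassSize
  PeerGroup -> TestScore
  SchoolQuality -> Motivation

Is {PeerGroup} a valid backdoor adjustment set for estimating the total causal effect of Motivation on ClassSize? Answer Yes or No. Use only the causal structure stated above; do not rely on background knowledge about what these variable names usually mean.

Backdoor paths from Motivation to ClassSize (paths whose first edge points into Motivation):
  P1: Motivation <- TestScore -> ClassSize
Condition 1 (no descendant of Motivation in the set): holds — descendants of Motivation are {ClassSize}; none are in {PeerGroup}.
Condition 2 (every backdoor path blocked by {PeerGroup}):
  P1: open — no interior node is in the conditioning set.
{PeerGroup} does not satisfy the backdoor criterion.

No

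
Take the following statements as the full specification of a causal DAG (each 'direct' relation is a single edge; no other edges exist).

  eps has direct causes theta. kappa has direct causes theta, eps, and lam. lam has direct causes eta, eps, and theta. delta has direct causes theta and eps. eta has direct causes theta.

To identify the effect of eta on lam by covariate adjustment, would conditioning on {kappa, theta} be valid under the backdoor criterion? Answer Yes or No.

Backdoor paths from eta to lam (paths whose first edge points into eta):
  P1: eta <- theta -> eps -> lam
  P2: eta <- theta -> eps -> kappa <- lam
  P3: eta <- theta -> lam
  P4: eta <- theta -> delta <- eps -> lam
  P5: eta <- theta -> delta <- eps -> kappa <- lam
  P6: eta <- theta -> kappa <- eps -> lam
  P7: eta <- theta -> kappa <- lam
Condition 1 (no descendant of eta in the set): FAILS — kappa is a descendant of eta.
Condition 2 (every backdoor path blocked by {kappa, theta}):
  P1: blocked at fork node theta ∈ conditioning set.
  P2: blocked at fork node theta ∈ conditioning set.
  P3: blocked at fork node theta ∈ conditioning set.
  P4: blocked at fork node theta ∈ conditioning set.
  P5: blocked at fork node theta ∈ conditioning set.
  P6: blocked at fork node theta ∈ conditioning set.
  P7: blocked at fork node theta ∈ conditioning set.
{kappa, theta} does not satisfy the backdoor criterion.

No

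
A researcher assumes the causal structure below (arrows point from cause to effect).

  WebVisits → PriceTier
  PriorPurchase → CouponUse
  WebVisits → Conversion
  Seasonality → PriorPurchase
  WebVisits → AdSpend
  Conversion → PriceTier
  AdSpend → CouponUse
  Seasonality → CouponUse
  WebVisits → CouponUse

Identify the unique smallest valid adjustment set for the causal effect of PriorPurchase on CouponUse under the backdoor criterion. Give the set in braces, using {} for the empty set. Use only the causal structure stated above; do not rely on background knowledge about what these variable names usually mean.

{Seasonality}

Variables eligible for adjustment (non-descendants of PriorPurchase, excluding PriorPurchase and CouponUse): {AdSpend, Conversion, PriceTier, Seasonality, WebVisits}.
Backdoor paths from PriorPurchase to CouponUse:
  P1: PriorPurchase <- Seasonality -> CouponUse
The empty set is not sufficient: P1 (PriorPurchase <- Seasonality -> CouponUse) has no collider blocking it and no conditioned non-collider, so it is open.
Try {Seasonality}:
  P1: blocked at fork node Seasonality ∈ conditioning set.
{Seasonality} contains no descendant of PriorPurchase and blocks every backdoor path.
No other singleton works — e.g. {WebVisits} leaves P1 open — so {Seasonality} is the unique smallest valid adjustment set.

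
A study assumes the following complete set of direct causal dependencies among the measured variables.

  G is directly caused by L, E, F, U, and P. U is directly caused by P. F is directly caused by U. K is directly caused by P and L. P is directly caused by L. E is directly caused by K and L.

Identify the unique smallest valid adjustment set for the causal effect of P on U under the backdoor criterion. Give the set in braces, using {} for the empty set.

{}

Variables eligible for adjustment (non-descendants of P, excluding P and U): {L}.
Backdoor paths from P to U:
  P1: P <- L -> K -> E -> G <- U
  P2: P <- L -> K -> E -> G <- F <- U
  P3: P <- L -> E -> G <- U
  P4: P <- L -> E -> G <- F <- U
  P5: P <- L -> G <- U
  P6: P <- L -> G <- F <- U
Each backdoor path contains an unconditioned collider, so every path is already blocked with the empty conditioning set:
  P1: blocked at collider G (neither it nor any descendant is in the conditioning set).
  P2: blocked at collider G (neither it nor any descendant is in the conditioning set).
  P3: blocked at collider G (neither it nor any descendant is in the conditioning set).
  P4: blocked at collider G (neither it nor any descendant is in the conditioning set).
  P5: blocked at collider G (neither it nor any descendant is in the conditioning set).
  P6: blocked at collider G (neither it nor any descendant is in the conditioning set).
The empty set is therefore the unique smallest valid set.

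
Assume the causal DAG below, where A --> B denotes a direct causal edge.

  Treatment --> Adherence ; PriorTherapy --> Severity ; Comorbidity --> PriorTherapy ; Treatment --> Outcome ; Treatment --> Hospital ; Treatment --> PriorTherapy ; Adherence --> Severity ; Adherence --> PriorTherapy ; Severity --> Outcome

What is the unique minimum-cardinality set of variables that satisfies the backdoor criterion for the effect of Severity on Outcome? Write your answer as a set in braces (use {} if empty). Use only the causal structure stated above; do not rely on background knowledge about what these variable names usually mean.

Variables eligible for adjustment (non-descendants of Severity, excluding Severity and Outcome): {Adherence, Comorbidity, Hospital, PriorTherapy, Treatment}.
Backdoor paths from Severity to Outcome:
  P1: Severity <- Adherence <- Treatment -> Outcome
  P2: Severity <- Adherence -> PriorTherapy <- Treatment -> Outcome
  P3: Severity <- PriorTherapy <- Treatment -> Outcome
  P4: Severity <- PriorTherapy <- Adherence <- Treatment -> Outcome
The empty set is not sufficient: P1 (Severity <- Adherence <- Treatment -> Outcome) has no collider blocking it and no conditioned non-collider, so it is open.
Try {Treatment}:
  P1: blocked at fork node Treatment ∈ conditioning set.
  P2: blocked at collider PriorTherapy (neither it nor any descendant is in the conditioning set).
  P3: blocked at fork node Treatment ∈ conditioning set.
  P4: blocked at fork node Treatment ∈ conditioning set.
{Treatment} contains no descendant of Severity and blocks every backdoor path.
No other singleton works — e.g. {Comorbidity} leaves P1 open — so {Treatment} is the unique smallest valid adjustment set.

{Treatment}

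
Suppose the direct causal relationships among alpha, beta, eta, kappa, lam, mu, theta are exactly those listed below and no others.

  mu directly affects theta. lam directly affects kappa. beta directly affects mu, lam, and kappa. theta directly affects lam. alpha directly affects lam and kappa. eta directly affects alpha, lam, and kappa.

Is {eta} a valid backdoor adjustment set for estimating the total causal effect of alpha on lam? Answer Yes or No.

Yes

Backdoor paths from alpha to lam (paths whose first edge points into alpha):
  P1: alpha <- eta -> lam
  P2: alpha <- eta -> kappa <- beta -> mu -> theta -> lam
  P3: alpha <- eta -> kappa <- beta -> lam
  P4: alpha <- eta -> kappa <- lam
Condition 1 (no descendant of alpha in the set): holds — descendants of alpha are {kappa, lam}; none are in {eta}.
Condition 2 (every backdoor path blocked by {eta}):
  P1: blocked at fork node eta ∈ conditioning set.
  P2: blocked at fork node eta ∈ conditioning set.
  P3: blocked at fork node eta ∈ conditioning set.
  P4: blocked at fork node eta ∈ conditioning set.
{eta} satisfies the backdoor criterion.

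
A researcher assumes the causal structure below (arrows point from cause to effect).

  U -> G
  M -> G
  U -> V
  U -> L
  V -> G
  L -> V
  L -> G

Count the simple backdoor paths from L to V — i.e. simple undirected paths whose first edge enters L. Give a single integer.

2

A backdoor path from L to V is any simple undirected path whose first edge points into L (i.e. leaves L via a parent).
Parents of L: {U}.
Enumerating:
  P1: L <- U -> V
  P2: L <- U -> G <- V
That exhausts the simple backdoor paths. Count: 2.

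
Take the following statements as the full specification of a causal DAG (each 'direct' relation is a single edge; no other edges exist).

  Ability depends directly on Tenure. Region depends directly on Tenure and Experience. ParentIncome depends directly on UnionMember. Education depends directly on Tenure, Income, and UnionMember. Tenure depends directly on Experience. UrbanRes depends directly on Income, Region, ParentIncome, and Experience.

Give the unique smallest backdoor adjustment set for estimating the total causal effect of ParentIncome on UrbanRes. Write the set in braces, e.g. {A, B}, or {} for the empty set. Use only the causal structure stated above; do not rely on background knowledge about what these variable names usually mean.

Variables eligible for adjustment (non-descendants of ParentIncome, excluding ParentIncome and UrbanRes): {Ability, Education, Experience, Income, Region, Tenure, UnionMember}.
Backdoor paths from ParentIncome to UrbanRes:
  P1: ParentIncome <- UnionMember -> Education <- Tenure <- Experience -> Region -> UrbanRes
  P2: ParentIncome <- UnionMember -> Education <- Tenure <- Experience -> UrbanRes
  P3: ParentIncome <- UnionMember -> Education <- Tenure -> Region <- Experience -> UrbanRes
  P4: ParentIncome <- UnionMember -> Education <- Tenure -> Region -> UrbanRes
  P5: ParentIncome <- UnionMember -> Education <- Income -> UrbanRes
Each backdoor path contains an unconditioned collider, so every path is already blocked with the empty conditioning set:
  P1: blocked at collider Education (neither it nor any descendant is in the conditioning set).
  P2: blocked at collider Education (neither it nor any descendant is in the conditioning set).
  P3: blocked at collider Education (neither it nor any descendant is in the conditioning set).
  P4: blocked at collider Education (neither it nor any descendant is in the conditioning set).
  P5: blocked at collider Education (neither it nor any descendant is in the conditioning set).
The empty set is therefore the unique smallest valid set.

{}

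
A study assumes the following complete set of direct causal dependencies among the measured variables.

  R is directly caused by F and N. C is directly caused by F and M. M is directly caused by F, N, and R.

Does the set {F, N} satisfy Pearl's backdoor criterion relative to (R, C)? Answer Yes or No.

Backdoor paths from R to C (paths whose first edge points into R):
  P1: R <- N -> M <- F -> C
  P2: R <- N -> M -> C
  P3: R <- F -> M -> C
  P4: R <- F -> C
Condition 1 (no descendant of R in the set): holds — descendants of R are {C, M}; none are in {F, N}.
Condition 2 (every backdoor path blocked by {F, N}):
  P1: blocked at fork node N ∈ conditioning set.
  P2: blocked at fork node N ∈ conditioning set.
  P3: blocked at fork node F ∈ conditioning set.
  P4: blocked at fork node F ∈ conditioning set.
{F, N} satisfies the backdoor criterion.

Yes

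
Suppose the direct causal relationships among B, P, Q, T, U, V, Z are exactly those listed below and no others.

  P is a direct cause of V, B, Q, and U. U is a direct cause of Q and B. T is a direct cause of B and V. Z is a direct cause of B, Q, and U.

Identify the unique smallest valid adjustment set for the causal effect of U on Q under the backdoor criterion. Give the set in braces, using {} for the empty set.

{P, Z}

Variables eligible for adjustment (non-descendants of U, excluding U and Q): {P, T, V, Z}.
Backdoor paths from U to Q:
  P1: U <- P -> V <- T -> B <- Z -> Q
  P2: U <- P -> B <- Z -> Q
  P3: U <- P -> Q
  P4: U <- Z -> B <- P -> Q
  P5: U <- Z -> B <- T -> V <- P -> Q
  P6: U <- Z -> Q
The empty set is not sufficient: P3 (U <- P -> Q) has no collider blocking it and no conditioned non-collider, so it is open.
Try {P, Z}:
  P1: blocked at fork node P ∈ conditioning set.
  P2: blocked at fork node P ∈ conditioning set.
  P3: blocked at fork node P ∈ conditioning set.
  P4: blocked at fork node Z ∈ conditioning set.
  P5: blocked at fork node Z ∈ conditioning set.
  P6: blocked at fork node Z ∈ conditioning set.
{P, Z} contains no descendant of U and blocks every backdoor path.
Every element of {P, Z} is needed (dropping P leaves P3 open; dropping Z leaves P6 open), so no proper subset is valid.
Among all size-2 subsets of the eligible variables, only {P, Z} blocks every backdoor path, so it is the unique smallest valid adjustment set.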